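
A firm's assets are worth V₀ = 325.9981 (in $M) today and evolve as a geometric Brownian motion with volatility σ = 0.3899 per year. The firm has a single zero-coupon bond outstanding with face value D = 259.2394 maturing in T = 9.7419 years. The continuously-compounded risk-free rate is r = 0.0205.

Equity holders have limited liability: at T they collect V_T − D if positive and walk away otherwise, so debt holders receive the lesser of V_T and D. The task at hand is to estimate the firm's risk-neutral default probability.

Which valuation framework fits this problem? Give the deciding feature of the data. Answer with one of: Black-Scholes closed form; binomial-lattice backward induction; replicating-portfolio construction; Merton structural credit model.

Key observation: assets follow a GBM and default happens iff V_T < 259.2394; valuing claims on that split (equity as a call, risky debt as the residual) is the structural model's definition.

framework: Merton structural credit model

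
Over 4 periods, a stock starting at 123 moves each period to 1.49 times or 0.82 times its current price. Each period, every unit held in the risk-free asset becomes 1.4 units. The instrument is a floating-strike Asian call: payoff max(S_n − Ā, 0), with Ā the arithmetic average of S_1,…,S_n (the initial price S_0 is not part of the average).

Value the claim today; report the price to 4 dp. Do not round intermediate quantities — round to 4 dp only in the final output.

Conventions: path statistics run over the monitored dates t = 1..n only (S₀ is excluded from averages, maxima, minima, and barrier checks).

price = 43.5434

Risk-neutral up-probability p* = (R−d)/(u−d) = (1.4−0.82)/(1.49−0.82) = 0.8657; the claim prices as the p*-weighted sum of path payoffs discounted by R^4.
Enumerate all 2^4 = 16 price paths (U = up ×1.49, D = down ×0.82); each path with k up-moves has probability p*^k·(1−p*)^(4−k).
DDDD: Ā=76.7486, payoff=0.0000, prob=0.000326
UDDD: Ā=139.4578, payoff=0.0000, prob=0.002098
DUDD: Ā=118.8553, payoff=0.0000, prob=0.002098
UUDD: Ā=215.9689, payoff=0.0000, prob=0.013522
DDUD: Ā=101.9613, payoff=0.0000, prob=0.002098
UDUD: Ā=185.2711, payoff=0.0000, prob=0.013522
DUUD: Ā=164.6686, payoff=18.9452, prob=0.013522
UUUD: Ā=299.2149, payoff=34.4248, prob=0.087142
DDDU: Ā=88.1082, payoff=12.9410, prob=0.002098
UDDU: Ā=160.0990, payoff=23.5148, prob=0.013522
DUDU: Ā=139.4965, payoff=44.1173, prob=0.013522
UUDU: Ā=253.4753, payoff=80.1644, prob=0.087142
DDUU: Ā=122.6024, payoff=61.0114, prob=0.013522
UDUU: Ā=222.7776, payoff=110.8621, prob=0.087142
DUUU: Ā=202.1751, payoff=131.4646, prob=0.087142
UUUU: Ā=367.3670, payoff=238.8809, prob=0.561581
Price = Σ prob·payoff / R^4 = 167.276264 / 3.841600 = 43.5434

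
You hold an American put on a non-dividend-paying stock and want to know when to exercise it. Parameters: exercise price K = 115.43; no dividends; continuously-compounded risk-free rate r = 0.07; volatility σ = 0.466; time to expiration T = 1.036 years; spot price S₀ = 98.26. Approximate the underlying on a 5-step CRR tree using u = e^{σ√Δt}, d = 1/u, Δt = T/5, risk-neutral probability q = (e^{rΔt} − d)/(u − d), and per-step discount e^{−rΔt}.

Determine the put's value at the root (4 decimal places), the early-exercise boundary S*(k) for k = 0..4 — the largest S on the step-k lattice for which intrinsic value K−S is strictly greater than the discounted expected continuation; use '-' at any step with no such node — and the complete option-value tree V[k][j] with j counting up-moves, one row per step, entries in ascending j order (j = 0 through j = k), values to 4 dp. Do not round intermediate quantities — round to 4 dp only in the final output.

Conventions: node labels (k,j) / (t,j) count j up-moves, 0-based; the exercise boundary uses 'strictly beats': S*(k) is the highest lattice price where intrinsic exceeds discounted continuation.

price = 25.5198
boundary = - - 64.2883 79.4794 64.2883
tree:
25.5198
36.9757 13.9507
51.1417 22.8341 4.8022
63.4292 35.9506 9.3942 0.0000
73.3683 51.1417 18.3774 0.0000 0.0000
81.4076 63.4292 35.9506 0.0000 0.0000 0.0000

params: Δt=0.20720 u=1.23630 d=0.80887 q=0.48135 e^(-rΔt)=0.98560
t_5 payoffs: 81.4076 63.4292 35.9506 0.0000 0.0000 0.0000
t_4: node(4,0) S=42.0617 payoff=73.3683 vs cont=71.7061 → 73.3683 [stop]  node(4,1) S=64.2883 payoff=51.1417 vs cont=49.4796 → 51.1417 [stop]  node(4,2) S=98.2600 payoff=17.1700 vs cont=18.3774 → 18.3774 [wait]  node(4,3) S=150.1833 payoff=0.0000 vs cont=0.0000 → 0.0000 [wait]  node(4,4) S=229.5442 payoff=0.0000 vs cont=0.0000 → 0.0000 [wait]  ⇒ S*(4)=64.2883
t_3: node(3,0) S=52.0008 payoff=63.4292 vs cont=61.7671 → 63.4292 [stop]  node(3,1) S=79.4794 payoff=35.9506 vs cont=34.8613 → 35.9506 [stop]  node(3,2) S=121.4784 payoff=0.0000 vs cont=9.3942 → 9.3942 [wait]  node(3,3) S=185.6709 payoff=0.0000 vs cont=0.0000 → 0.0000 [wait]  ⇒ S*(3)=79.4794
t_2: node(2,0) S=64.2883 payoff=51.1417 vs cont=49.4796 → 51.1417 [stop]  node(2,1) S=98.2600 payoff=17.1700 vs cont=22.8341 → 22.8341 [wait]  node(2,2) S=150.1833 payoff=0.0000 vs cont=4.8022 → 4.8022 [wait]  ⇒ S*(2)=64.2883
t_1: node(1,0) S=79.4794 payoff=35.9506 vs cont=36.9757 → 36.9757 [wait]  node(1,1) S=121.4784 payoff=0.0000 vs cont=13.9507 → 13.9507 [wait]  ⇒ S*(1)=-
t_0: node(0,0) S=98.2600 payoff=17.1700 vs cont=25.5198 → 25.5198 [wait]  ⇒ S*(0)=-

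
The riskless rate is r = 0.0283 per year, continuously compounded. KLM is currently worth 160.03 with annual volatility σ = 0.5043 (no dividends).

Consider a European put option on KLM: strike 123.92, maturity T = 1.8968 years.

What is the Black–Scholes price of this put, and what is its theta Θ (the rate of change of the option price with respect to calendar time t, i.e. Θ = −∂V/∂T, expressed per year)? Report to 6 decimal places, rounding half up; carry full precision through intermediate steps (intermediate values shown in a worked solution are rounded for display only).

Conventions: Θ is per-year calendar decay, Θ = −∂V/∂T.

price = 19.887539
Θ = -7.004936

σ√T = 0.5043·√1.8968 = 0.694544
d₁ = (ln(S/K) + (r+σ²/2)T) / (σ√T) = (ln(160.03/123.92) + (0.0283+0.5043²/2)·1.8968) / 0.694544 = (0.255725 + 0.294875) / 0.694544 = 0.792751
d₂ = d₁ − σ√T = 0.792751 − 0.694544 = 0.098207
e^{−rT} = 0.947736
N(−d₁) = 0.213962,  N(−d₂) = 0.460884
Put price V = K·e^{−rT}·N(−d₂) − S·N(−d₁) = 54.127805 − 34.240266 = 19.887539
φ(d₁) = (1/√(2π))·e^{−d₁²/2} = 0.291369
Θ = −S·φ(d₁)·σ/(2√T) + r·K·e^{−rT}·N(−d₂) = −8.536753 + 1.531817 = -7.004936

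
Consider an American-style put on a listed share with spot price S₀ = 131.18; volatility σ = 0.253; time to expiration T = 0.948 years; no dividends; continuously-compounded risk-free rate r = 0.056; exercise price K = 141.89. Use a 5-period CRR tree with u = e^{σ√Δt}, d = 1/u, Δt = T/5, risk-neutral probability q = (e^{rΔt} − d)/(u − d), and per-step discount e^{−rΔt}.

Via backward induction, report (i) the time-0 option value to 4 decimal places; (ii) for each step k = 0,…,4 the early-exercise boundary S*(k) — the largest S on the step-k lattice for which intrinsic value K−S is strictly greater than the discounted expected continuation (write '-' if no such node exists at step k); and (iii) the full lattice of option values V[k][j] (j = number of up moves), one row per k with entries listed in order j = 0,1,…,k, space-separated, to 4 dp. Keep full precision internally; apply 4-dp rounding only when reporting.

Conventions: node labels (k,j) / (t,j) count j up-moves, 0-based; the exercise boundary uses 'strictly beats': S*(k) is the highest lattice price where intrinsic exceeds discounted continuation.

Δt=0.18960, u=1.11646, d=0.89569, q=0.52084, disc=e^(-rΔt)=0.98944
k=5 terminal: V=max(K-S,0) → 66.2678 47.6280 24.3937 0.0000 0.0000 0.0000
k=4: j=0 S=84.4293 intr=57.4607 cont=55.9621 V=57.4607[EX]; j=1 S=105.2399 intr=36.6501 cont=35.1515 V=36.6501[EX]; j=2 S=131.1800 intr=10.7100 cont=11.5652 V=11.5652[hold]; j=3 S=163.5140 intr=0.0000 cont=0.0000 V=0.0000[hold]; j=4 S=203.8178 intr=0.0000 cont=0.0000 V=0.0000[hold]  S*(4)=105.2399
k=3: j=0 S=94.2620 intr=47.6280 cont=46.1294 V=47.6280[EX]; j=1 S=117.4963 intr=24.3937 cont=23.3359 V=24.3937[EX]; j=2 S=146.4574 intr=0.0000 cont=5.4831 V=5.4831[hold]; j=3 S=182.5570 intr=0.0000 cont=0.0000 V=0.0000[hold]  S*(3)=117.4963
k=2: j=0 S=105.2399 intr=36.6501 cont=35.1515 V=36.6501[EX]; j=1 S=131.1800 intr=10.7100 cont=14.3908 V=14.3908[hold]; j=2 S=163.5140 intr=0.0000 cont=2.5996 V=2.5996[hold]  S*(2)=105.2399
k=1: j=0 S=117.4963 intr=24.3937 cont=24.7920 V=24.7920[hold]; j=1 S=146.4574 intr=0.0000 cont=8.1624 V=8.1624[hold]  S*(1)=-
k=0: j=0 S=131.1800 intr=10.7100 cont=15.9603 V=15.9603[hold]  S*(0)=-

price = 15.9603
boundary = - - 105.2399 117.4963 105.2399
tree:
15.9603
24.7920 8.1624
36.6501 14.3908 2.5996
47.6280 24.3937 5.4831 0.0000
57.4607 36.6501 11.5652 0.0000 0.0000
66.2678 47.6280 24.3937 0.0000 0.0000 0.0000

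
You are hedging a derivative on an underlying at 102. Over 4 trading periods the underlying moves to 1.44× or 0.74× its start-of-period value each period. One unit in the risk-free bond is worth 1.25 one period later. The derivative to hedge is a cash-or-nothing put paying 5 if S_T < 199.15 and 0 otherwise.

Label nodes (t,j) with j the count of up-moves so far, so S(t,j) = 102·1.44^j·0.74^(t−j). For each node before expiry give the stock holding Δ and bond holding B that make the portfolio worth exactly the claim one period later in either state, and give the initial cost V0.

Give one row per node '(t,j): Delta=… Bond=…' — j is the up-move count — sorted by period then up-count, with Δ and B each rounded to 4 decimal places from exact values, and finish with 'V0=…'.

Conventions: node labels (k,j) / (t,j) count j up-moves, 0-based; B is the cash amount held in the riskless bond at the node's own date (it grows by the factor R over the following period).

(0,0): Delta=-0.0155 Bond=2.1918
(1,0): Delta=-0.0321 Bond=3.9965
(1,1): Delta=-0.0123 Bond=2.2715
(2,0): Delta=0.0000 Bond=3.2000
(2,1): Delta=-0.0383 Bond=5.6647
(2,2): Delta=-0.0073 Bond=1.7868
(3,0): Delta=0.0000 Bond=4.0000
(3,1): Delta=0.0000 Bond=4.0000
(3,2): Delta=-0.0456 Bond=8.2286
(3,3): Delta=0.0000 Bond=0.0000
V0=0.6110

Under the risk-neutral measure, an up-move has probability p* = (R−d)/(u−d) = 0.7286 and values discount at R = 1.25.
Payoffs at expiry: V(4,0)=5.0000, V(4,1)=5.0000, V(4,2)=5.0000, V(4,3)=0.0000, V(4,4)=0.0000
  t=3,j=0: stock 41.3328 → up 59.5193 (V=5.0000), down 30.5863 (V=5.0000). Price 4.0000; hedge Δ=0.0000, bond B=4.0000.
  t=3,j=1: stock 80.4315 → up 115.8213 (V=5.0000), down 59.5193 (V=5.0000). Price 4.0000; hedge Δ=0.0000, bond B=4.0000.
  t=3,j=2: stock 156.5153 → up 225.3821 (V=0.0000), down 115.8213 (V=5.0000). Price 1.0857; hedge Δ=-0.0456, bond B=8.2286.
  t=3,j=3: stock 304.5704 → up 438.5813 (V=0.0000), down 225.3821 (V=0.0000). Price 0.0000; hedge Δ=0.0000, bond B=0.0000.
  t=2,j=0: stock 55.8552 → up 80.4315 (V=4.0000), down 41.3328 (V=4.0000). Price 3.2000; hedge Δ=0.0000, bond B=3.2000.
  t=2,j=1: stock 108.6912 → up 156.5153 (V=1.0857), down 80.4315 (V=4.0000). Price 1.5014; hedge Δ=-0.0383, bond B=5.6647.
  t=2,j=2: stock 211.5072 → up 304.5704 (V=0.0000), down 156.5153 (V=1.0857). Price 0.2358; hedge Δ=-0.0073, bond B=1.7868.
  t=1,j=0: stock 75.4800 → up 108.6912 (V=1.5014), down 55.8552 (V=3.2000). Price 1.5700; hedge Δ=-0.0321, bond B=3.9965.
  t=1,j=1: stock 146.8800 → up 211.5072 (V=0.2358), down 108.6912 (V=1.5014). Price 0.4634; hedge Δ=-0.0123, bond B=2.2715.
  t=0,j=0: stock 102.0000 → up 146.8800 (V=0.4634), down 75.4800 (V=1.5700). Price 0.6110; hedge Δ=-0.0155, bond B=2.1918.
Sanity check at the root: Δ(0,0)·S0 + B(0,0) reproduces V0 = 0.6110.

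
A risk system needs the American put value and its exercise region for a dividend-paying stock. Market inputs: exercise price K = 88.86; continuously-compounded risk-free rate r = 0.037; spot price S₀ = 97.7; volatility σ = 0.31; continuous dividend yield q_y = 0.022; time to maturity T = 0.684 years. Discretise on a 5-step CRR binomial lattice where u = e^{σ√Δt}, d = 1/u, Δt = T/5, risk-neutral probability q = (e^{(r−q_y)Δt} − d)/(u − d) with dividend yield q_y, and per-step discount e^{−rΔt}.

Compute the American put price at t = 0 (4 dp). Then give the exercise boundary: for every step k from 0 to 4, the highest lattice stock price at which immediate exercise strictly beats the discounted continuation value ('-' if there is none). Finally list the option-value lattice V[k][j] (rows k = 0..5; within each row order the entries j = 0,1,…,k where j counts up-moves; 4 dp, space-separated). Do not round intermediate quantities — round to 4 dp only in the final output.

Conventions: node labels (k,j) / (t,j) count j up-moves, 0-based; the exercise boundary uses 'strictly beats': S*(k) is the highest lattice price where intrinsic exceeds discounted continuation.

price = 5.2554
boundary = - - - 69.2641 77.6790
tree:
5.2554
8.4157 1.8913
13.1012 3.4350 0.2411
19.5959 6.2122 0.4662 0.0000
27.0992 11.1810 0.9016 0.0000 0.0000
33.7897 19.5959 1.7437 0.0000 0.0000 0.0000

params: Δt=0.13680 u=1.12149 d=0.89167 q=0.48030 e^(-rΔt)=0.99495
t_5 payoffs: 33.7897 19.5959 1.7437 0.0000 0.0000 0.0000
t_4: node(4,0) S=61.7608 payoff=27.0992 vs cont=26.8361 → 27.0992 [stop]  node(4,1) S=77.6790 payoff=11.1810 vs cont=10.9658 → 11.1810 [stop]  node(4,2) S=97.7000 payoff=0.0000 vs cont=0.9016 → 0.9016 [wait]  node(4,3) S=122.8812 payoff=0.0000 vs cont=0.0000 → 0.0000 [wait]  node(4,4) S=154.5525 payoff=0.0000 vs cont=0.0000 → 0.0000 [wait]  ⇒ S*(4)=77.6790
t_3: node(3,0) S=69.2641 payoff=19.5959 vs cont=19.3554 → 19.5959 [stop]  node(3,1) S=87.1163 payoff=1.7437 vs cont=6.2122 → 6.2122 [wait]  node(3,2) S=109.5696 payoff=0.0000 vs cont=0.4662 → 0.4662 [wait]  node(3,3) S=137.8100 payoff=0.0000 vs cont=0.0000 → 0.0000 [wait]  ⇒ S*(3)=69.2641
t_2: node(2,0) S=77.6790 payoff=11.1810 vs cont=13.1012 → 13.1012 [wait]  node(2,1) S=97.7000 payoff=0.0000 vs cont=3.4350 → 3.4350 [wait]  node(2,2) S=122.8812 payoff=0.0000 vs cont=0.2411 → 0.2411 [wait]  ⇒ S*(2)=-
t_1: node(1,0) S=87.1163 payoff=1.7437 vs cont=8.4157 → 8.4157 [wait]  node(1,1) S=109.5696 payoff=0.0000 vs cont=1.8913 → 1.8913 [wait]  ⇒ S*(1)=-
t_0: node(0,0) S=97.7000 payoff=0.0000 vs cont=5.2554 → 5.2554 [wait]  ⇒ S*(0)=-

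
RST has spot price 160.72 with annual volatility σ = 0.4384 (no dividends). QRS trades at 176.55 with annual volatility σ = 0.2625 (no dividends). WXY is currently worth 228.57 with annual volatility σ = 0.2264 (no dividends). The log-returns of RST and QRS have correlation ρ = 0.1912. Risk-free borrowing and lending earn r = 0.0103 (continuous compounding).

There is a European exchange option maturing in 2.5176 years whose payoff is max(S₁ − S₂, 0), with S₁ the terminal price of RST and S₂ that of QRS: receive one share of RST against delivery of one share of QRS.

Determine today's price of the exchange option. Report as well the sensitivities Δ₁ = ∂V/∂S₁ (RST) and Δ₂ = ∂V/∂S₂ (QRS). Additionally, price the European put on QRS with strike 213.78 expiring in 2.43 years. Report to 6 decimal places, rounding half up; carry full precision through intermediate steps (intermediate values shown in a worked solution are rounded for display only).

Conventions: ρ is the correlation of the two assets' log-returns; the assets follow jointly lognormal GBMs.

exchange price = 41.085854
Δ1 = 0.595834
Δ2 = -0.309695
price(QRS put K=213.78) = 49.684057

σ_eff = √(σ₁² + σ₂² − 2ρσ₁σ₂) = √(0.4384² + 0.2625² − 2·0.1912·0.4384·0.2625) = 0.465934
d₁ = (ln(S₁/S₂) + (q₂ − q₁ + σ_eff²/2)T) / (σ_eff√T) = (ln(160.72/176.55) + (0.0 − 0.0 + 0.108547)·2.5176) / 0.739295 = 0.242580
d₂ = d₁ − σ_eff√T = 0.242580 − 0.739295 = -0.496715
N(d₁) = 0.595834,  N(d₂) = 0.309695
V = S₁·e^{−q₁T}·N(d₁) − S₂·e^{−q₂T}·N(d₂) = 95.762516 − 54.676663 = 41.085854
Δ₁ = e^{−q₁T}·N(d₁) = 0.595834;  Δ₂ = −e^{−q₂T}·N(d₂) = -0.309695
[vanilla: QRS put K=213.78]
σ√T = 0.2625·√2.43 = 0.409197
d₁ = (ln(S/K) + (r+σ²/2)T) / (σ√T) = (ln(176.55/213.78) + (0.0103+0.2625²/2)·2.43) / 0.409197 = (-0.191343 + 0.108750) / 0.409197 = -0.201842
d₂ = d₁ − σ√T = -0.201842 − 0.409197 = -0.611039
e^{−rT} = 0.975282
N(−d₁) = 0.579980,  N(−d₂) = 0.729413
price = K·e^{−rT}·N(−d₂) − S·N(−d₁) = 152.079519 − 102.395463 = 49.684057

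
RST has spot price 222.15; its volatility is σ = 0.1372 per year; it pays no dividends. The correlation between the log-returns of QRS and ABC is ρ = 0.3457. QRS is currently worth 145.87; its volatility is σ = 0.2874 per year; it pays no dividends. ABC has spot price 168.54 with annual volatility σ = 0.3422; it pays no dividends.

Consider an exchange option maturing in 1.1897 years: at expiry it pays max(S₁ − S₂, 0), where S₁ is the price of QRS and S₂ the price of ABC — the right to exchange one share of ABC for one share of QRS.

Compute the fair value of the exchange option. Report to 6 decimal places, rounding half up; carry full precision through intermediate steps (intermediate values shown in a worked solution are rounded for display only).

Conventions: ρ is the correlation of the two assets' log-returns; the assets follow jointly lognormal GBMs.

σ_eff = √(σ₁² + σ₂² − 2ρσ₁σ₂) = √(0.2874² + 0.3422² − 2·0.3457·0.2874·0.3422) = 0.362907
d₁ = (ln(S₁/S₂) + (q₂ − q₁ + σ_eff²/2)T) / (σ_eff√T) = (ln(145.87/168.54) + (0.0 − 0.0 + 0.065851)·1.1897) / 0.395835 = -0.167026
d₂ = d₁ − σ_eff√T = -0.167026 − 0.395835 = -0.562861
N(d₁) = 0.433675,  N(d₂) = 0.286765
V = S₁·e^{−q₁T}·N(d₁) − S₂·e^{−q₂T}·N(d₂) = 63.260164 − 48.331352 = 14.928811
Key observation: the rate r is irrelevant here: denominating values in ABC turns the exchange into a ratio option on S₁/S₂, and discounting at r drops out.

exchange price = 14.928811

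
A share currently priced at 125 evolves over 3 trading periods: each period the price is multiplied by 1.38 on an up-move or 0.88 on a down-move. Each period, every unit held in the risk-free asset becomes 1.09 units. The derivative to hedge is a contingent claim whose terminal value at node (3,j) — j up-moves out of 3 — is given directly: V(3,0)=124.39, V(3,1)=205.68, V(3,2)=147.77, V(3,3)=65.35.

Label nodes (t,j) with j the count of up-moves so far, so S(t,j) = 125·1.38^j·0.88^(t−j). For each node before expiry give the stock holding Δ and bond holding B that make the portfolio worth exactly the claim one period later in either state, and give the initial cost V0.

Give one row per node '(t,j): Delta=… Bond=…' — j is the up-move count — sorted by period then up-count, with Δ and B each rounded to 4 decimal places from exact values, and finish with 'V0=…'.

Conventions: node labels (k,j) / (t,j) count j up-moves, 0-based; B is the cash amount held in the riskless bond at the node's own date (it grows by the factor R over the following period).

(0,0): Delta=-0.2075 Bond=150.7568
(1,0): Delta=0.3808 Bond=99.6196
(1,1): Delta=-0.7255 Bond=253.6800
(2,0): Delta=1.6795 Bond=-17.1380
(2,1): Delta=-0.7630 Bond=282.2033
(2,2): Delta=-0.6925 Bond=268.6506
V0=124.8218

The replicating-portfolio and risk-neutral prices coincide; use p* = (1.09−0.88)/(1.38−0.88) = 0.4200 for the latter.
Expiry values: V(3,0)=124.3900, V(3,1)=205.6800, V(3,2)=147.7700, V(3,3)=65.3500
  t=2,j=0: stock 96.8000 → up 133.5840 (V=205.6800), down 85.1840 (V=124.3900). Price 145.4420; hedge Δ=1.6795, bond B=-17.1380.
  t=2,j=1: stock 151.8000 → up 209.4840 (V=147.7700), down 133.5840 (V=205.6800). Price 166.3833; hedge Δ=-0.7630, bond B=282.2033.
  t=2,j=2: stock 238.0500 → up 328.5090 (V=65.3500), down 209.4840 (V=147.7700). Price 103.8106; hedge Δ=-0.6925, bond B=268.6506.
  t=1,j=0: stock 110.0000 → up 151.8000 (V=166.3833), down 96.8000 (V=145.4420). Price 141.5022; hedge Δ=0.3808, bond B=99.6196.
  t=1,j=1: stock 172.5000 → up 238.0500 (V=103.8106), down 151.8000 (V=166.3833). Price 128.5347; hedge Δ=-0.7255, bond B=253.6800.
  t=0,j=0: stock 125.0000 → up 172.5000 (V=128.5347), down 110.0000 (V=141.5022). Price 124.8218; hedge Δ=-0.2075, bond B=150.7568.
Check: Δ(0,0)·S0 + B(0,0) = 124.8218 = V0.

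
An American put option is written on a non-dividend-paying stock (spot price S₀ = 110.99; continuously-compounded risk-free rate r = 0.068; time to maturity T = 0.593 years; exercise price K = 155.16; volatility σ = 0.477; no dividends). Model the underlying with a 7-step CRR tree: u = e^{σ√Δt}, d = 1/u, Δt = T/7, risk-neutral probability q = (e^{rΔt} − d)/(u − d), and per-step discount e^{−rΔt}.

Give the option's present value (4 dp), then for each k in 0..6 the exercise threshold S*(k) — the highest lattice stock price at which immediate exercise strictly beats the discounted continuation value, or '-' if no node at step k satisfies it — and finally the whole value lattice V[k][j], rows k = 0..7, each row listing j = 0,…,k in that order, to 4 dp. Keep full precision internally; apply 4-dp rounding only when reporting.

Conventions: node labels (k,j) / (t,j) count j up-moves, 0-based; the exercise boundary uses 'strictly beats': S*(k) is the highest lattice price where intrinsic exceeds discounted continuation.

Δt=0.08471  u=1.14893  d=0.87037  q=0.48609  discount=0.99426
step 7 (expiry): payoffs max(K−S,0) = 113.1629 99.7218 81.9789 58.5574 27.6399 0.0000 0.0000 0.0000
step 6: (k=6,j=0): S=48.2519, K−S=106.9081, hold=106.0169 ⇒ V=106.9081 exercise | (k=6,j=1): S=63.6948, K−S=91.4652, hold=90.5740 ⇒ V=91.4652 exercise | (k=6,j=2): S=84.0802, K−S=71.0798, hold=70.1885 ⇒ V=71.0798 exercise | (k=6,j=3): S=110.9900, K−S=44.1700, hold=43.2788 ⇒ V=44.1700 exercise | (k=6,j=4): S=146.5122, K−S=8.6478, hold=14.1229 ⇒ V=14.1229 continue | (k=6,j=5): S=193.4032, K−S=0.0000, hold=0.0000 ⇒ V=0.0000 continue | (k=6,j=6): S=255.3016, K−S=0.0000, hold=0.0000 ⇒ V=0.0000 continue  boundary S*=110.9900
step 5: (k=5,j=0): S=55.4382, K−S=99.7218, hold=98.8306 ⇒ V=99.7218 exercise | (k=5,j=1): S=73.1811, K−S=81.9789, hold=81.0877 ⇒ V=81.9789 exercise | (k=5,j=2): S=96.6026, K−S=58.5574, hold=57.6661 ⇒ V=58.5574 exercise | (k=5,j=3): S=127.5201, K−S=27.6399, hold=29.3947 ⇒ V=29.3947 continue | (k=5,j=4): S=168.3328, K−S=0.0000, hold=7.2163 ⇒ V=7.2163 continue | (k=5,j=5): S=222.2075, K−S=0.0000, hold=0.0000 ⇒ V=0.0000 continue  boundary S*=96.6026
step 4: (k=4,j=0): S=63.6948, K−S=91.4652, hold=90.5740 ⇒ V=91.4652 exercise | (k=4,j=1): S=84.0802, K−S=71.0798, hold=70.1885 ⇒ V=71.0798 exercise | (k=4,j=2): S=110.9900, K−S=44.1700, hold=44.1269 ⇒ V=44.1700 exercise | (k=4,j=3): S=146.5122, K−S=8.6478, hold=18.5071 ⇒ V=18.5071 continue | (k=4,j=4): S=193.4032, K−S=0.0000, hold=3.6872 ⇒ V=3.6872 continue  boundary S*=110.9900
step 3: (k=3,j=0): S=73.1811, K−S=81.9789, hold=81.0877 ⇒ V=81.9789 exercise | (k=3,j=1): S=96.6026, K−S=58.5574, hold=57.6661 ⇒ V=58.5574 exercise | (k=3,j=2): S=127.5201, K−S=27.6399, hold=31.5136 ⇒ V=31.5136 continue | (k=3,j=3): S=168.3328, K−S=0.0000, hold=11.2385 ⇒ V=11.2385 continue  boundary S*=96.6026
step 2: (k=2,j=0): S=84.0802, K−S=71.0798, hold=70.1885 ⇒ V=71.0798 exercise | (k=2,j=1): S=110.9900, K−S=44.1700, hold=45.1509 ⇒ V=45.1509 continue | (k=2,j=2): S=146.5122, K−S=8.6478, hold=21.5337 ⇒ V=21.5337 continue  boundary S*=84.0802
step 1: (k=1,j=0): S=96.6026, K−S=58.5574, hold=58.1402 ⇒ V=58.5574 exercise | (k=1,j=1): S=127.5201, K−S=27.6399, hold=33.4775 ⇒ V=33.4775 continue  boundary S*=96.6026
step 0: (k=0,j=0): S=110.9900, K−S=44.1700, hold=46.1001 ⇒ V=46.1001 continue  boundary S*=-

price = 46.1001
boundary = - 96.6026 84.0802 96.6026 110.9900 96.6026 110.9900
tree:
46.1001
58.5574 33.4775
71.0798 45.1509 21.5337
81.9789 58.5574 31.5136 11.2385
91.4652 71.0798 44.1700 18.5071 3.6872
99.7218 81.9789 58.5574 29.3947 7.2163 0.0000
106.9081 91.4652 71.0798 44.1700 14.1229 0.0000 0.0000
113.1629 99.7218 81.9789 58.5574 27.6399 0.0000 0.0000 0.0000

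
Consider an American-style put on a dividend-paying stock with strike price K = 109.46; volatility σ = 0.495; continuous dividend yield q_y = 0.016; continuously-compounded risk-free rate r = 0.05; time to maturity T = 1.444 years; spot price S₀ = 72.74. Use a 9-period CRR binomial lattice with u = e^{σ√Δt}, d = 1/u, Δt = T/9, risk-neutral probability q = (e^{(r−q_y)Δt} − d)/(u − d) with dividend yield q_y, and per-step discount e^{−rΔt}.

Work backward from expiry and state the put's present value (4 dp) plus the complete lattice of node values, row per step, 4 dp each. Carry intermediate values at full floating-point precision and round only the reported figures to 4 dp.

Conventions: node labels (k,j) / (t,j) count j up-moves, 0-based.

price = 41.3922
tree:
41.3922
50.7117 31.3575
60.5324 40.2604 21.6293
69.3323 50.1604 29.5363 12.8814
76.5495 60.5324 39.0634 19.0564 5.9803
82.4686 69.3323 49.8027 27.3502 9.8177 1.6564
87.3232 76.5495 60.5324 37.7954 15.7729 3.1169 0.0000
91.3046 82.4686 69.3323 49.8027 24.5972 5.8652 0.0000 0.0000
94.5700 87.3232 76.5495 60.5324 36.7200 11.0367 0.0000 0.0000 0.0000
97.2480 91.3046 82.4686 69.3323 49.8027 20.7683 0.0000 0.0000 0.0000 0.0000

Δt=0.16044, u=1.21930, d=0.82014, q=0.46430, disc=e^(-rΔt)=0.99201
k=9 terminal: V=max(K-S,0) → 97.2480 91.3046 82.4686 69.3323 49.8027 20.7683 0.0000 0.0000 0.0000 0.0000
k=8: j=0 S=14.8900 intr=94.5700 cont=93.7335 V=94.5700[EX]; j=1 S=22.1368 intr=87.3232 cont=86.5053 V=87.3232[EX]; j=2 S=32.9105 intr=76.5495 cont=75.7593 V=76.5495[EX]; j=3 S=48.9276 intr=60.5324 cont=59.7832 V=60.5324[EX]; j=4 S=72.7400 intr=36.7200 cont=36.0319 V=36.7200[EX]; j=5 S=108.1416 intr=1.3184 cont=11.0367 V=11.0367[hold]; j=6 S=160.7726 intr=0.0000 cont=0.0000 V=0.0000[hold]; j=7 S=239.0183 intr=0.0000 cont=0.0000 V=0.0000[hold]; j=8 S=355.3453 intr=0.0000 cont=0.0000 V=0.0000[hold]
k=7: j=0 S=18.1554 intr=91.3046 cont=90.4766 V=91.3046[EX]; j=1 S=26.9914 intr=82.4686 cont=81.6632 V=82.4686[EX]; j=2 S=40.1277 intr=69.3323 cont=68.5606 V=69.3323[EX]; j=3 S=59.6573 intr=49.8027 cont=49.0810 V=49.8027[EX]; j=4 S=88.6917 intr=20.7683 cont=24.5972 V=24.5972[hold]; j=5 S=131.8567 intr=0.0000 cont=5.8652 V=5.8652[hold]; j=6 S=196.0296 intr=0.0000 cont=0.0000 V=0.0000[hold]; j=7 S=291.4344 intr=0.0000 cont=0.0000 V=0.0000[hold]
k=6: j=0 S=22.1368 intr=87.3232 cont=86.5053 V=87.3232[EX]; j=1 S=32.9105 intr=76.5495 cont=75.7593 V=76.5495[EX]; j=2 S=48.9276 intr=60.5324 cont=59.7832 V=60.5324[EX]; j=3 S=72.7400 intr=36.7200 cont=37.7954 V=37.7954[hold]; j=4 S=108.1416 intr=1.3184 cont=15.7729 V=15.7729[hold]; j=5 S=160.7726 intr=0.0000 cont=3.1169 V=3.1169[hold]; j=6 S=239.0183 intr=0.0000 cont=0.0000 V=0.0000[hold]
k=5: j=0 S=26.9914 intr=82.4686 cont=81.6632 V=82.4686[EX]; j=1 S=40.1277 intr=69.3323 cont=68.5606 V=69.3323[EX]; j=2 S=59.6573 intr=49.8027 cont=49.5764 V=49.8027[EX]; j=3 S=88.6917 intr=20.7683 cont=27.3502 V=27.3502[hold]; j=4 S=131.8567 intr=0.0000 cont=9.8177 V=9.8177[hold]; j=5 S=196.0296 intr=0.0000 cont=1.6564 V=1.6564[hold]
k=4: j=0 S=32.9105 intr=76.5495 cont=75.7593 V=76.5495[EX]; j=1 S=48.9276 intr=60.5324 cont=59.7832 V=60.5324[EX]; j=2 S=72.7400 intr=36.7200 cont=39.0634 V=39.0634[hold]; j=3 S=108.1416 intr=1.3184 cont=19.0564 V=19.0564[hold]; j=4 S=160.7726 intr=0.0000 cont=5.9803 V=5.9803[hold]
k=3: j=0 S=40.1277 intr=69.3323 cont=68.5606 V=69.3323[EX]; j=1 S=59.6573 intr=49.8027 cont=50.1604 V=50.1604[hold]; j=2 S=88.6917 intr=20.7683 cont=29.5363 V=29.5363[hold]; j=3 S=131.8567 intr=0.0000 cont=12.8814 V=12.8814[hold]
k=2: j=0 S=48.9276 intr=60.5324 cont=59.9480 V=60.5324[EX]; j=1 S=72.7400 intr=36.7200 cont=40.2604 V=40.2604[hold]; j=2 S=108.1416 intr=1.3184 cont=21.6293 V=21.6293[hold]
k=1: j=0 S=59.6573 intr=49.8027 cont=50.7117 V=50.7117[hold]; j=1 S=88.6917 intr=20.7683 cont=31.3575 V=31.3575[hold]
k=0: j=0 S=72.7400 intr=36.7200 cont=41.3922 V=41.3922[hold]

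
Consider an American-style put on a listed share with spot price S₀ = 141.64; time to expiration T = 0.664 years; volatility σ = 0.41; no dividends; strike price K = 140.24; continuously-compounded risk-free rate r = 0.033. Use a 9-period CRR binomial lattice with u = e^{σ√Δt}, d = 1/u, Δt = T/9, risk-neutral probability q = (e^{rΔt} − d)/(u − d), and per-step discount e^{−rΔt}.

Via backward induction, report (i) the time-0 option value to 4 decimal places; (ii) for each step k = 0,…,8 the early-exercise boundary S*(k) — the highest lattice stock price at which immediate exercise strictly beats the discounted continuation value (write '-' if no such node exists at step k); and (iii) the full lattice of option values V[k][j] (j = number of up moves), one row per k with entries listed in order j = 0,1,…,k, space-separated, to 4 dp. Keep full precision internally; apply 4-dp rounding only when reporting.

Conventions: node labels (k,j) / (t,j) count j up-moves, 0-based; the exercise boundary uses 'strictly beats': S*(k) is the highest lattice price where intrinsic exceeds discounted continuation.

Δt=0.07378, u=1.11780, d=0.89461, q=0.48311, disc=e^(-rΔt)=0.99757
k=9 terminal: V=max(K-S,0) → 88.2522 75.2822 59.0764 38.8276 13.5271 0.0000 0.0000 0.0000 0.0000 0.0000
k=8: j=0 S=58.1120 intr=82.1280 cont=81.7869 V=82.1280[EX]; j=1 S=72.6099 intr=67.6301 cont=67.2890 V=67.6301[EX]; j=2 S=90.7248 intr=49.5152 cont=49.1742 V=49.5152[EX]; j=3 S=113.3590 intr=26.8810 cont=26.5400 V=26.8810[EX]; j=4 S=141.6400 intr=0.0000 cont=6.9750 V=6.9750[hold]; j=5 S=176.9766 intr=0.0000 cont=0.0000 V=0.0000[hold]; j=6 S=221.1291 intr=0.0000 cont=0.0000 V=0.0000[hold]; j=7 S=276.2967 intr=0.0000 cont=0.0000 V=0.0000[hold]; j=8 S=345.2278 intr=0.0000 cont=0.0000 V=0.0000[hold]  S*(8)=113.3590
k=7: j=0 S=64.9578 intr=75.2822 cont=74.9412 V=75.2822[EX]; j=1 S=81.1636 intr=59.0764 cont=58.7354 V=59.0764[EX]; j=2 S=101.4124 intr=38.8276 cont=38.4866 V=38.8276[EX]; j=3 S=126.7129 intr=13.5271 cont=17.2223 V=17.2223[hold]; j=4 S=158.3255 intr=0.0000 cont=3.5966 V=3.5966[hold]; j=5 S=197.8248 intr=0.0000 cont=0.0000 V=0.0000[hold]; j=6 S=247.1786 intr=0.0000 cont=0.0000 V=0.0000[hold]; j=7 S=308.8451 intr=0.0000 cont=0.0000 V=0.0000[hold]  S*(7)=101.4124
k=6: j=0 S=72.6099 intr=67.6301 cont=67.2890 V=67.6301[EX]; j=1 S=90.7248 intr=49.5152 cont=49.1742 V=49.5152[EX]; j=2 S=113.3590 intr=26.8810 cont=28.3208 V=28.3208[hold]; j=3 S=141.6400 intr=0.0000 cont=10.6137 V=10.6137[hold]; j=4 S=176.9766 intr=0.0000 cont=1.8545 V=1.8545[hold]; j=5 S=221.1291 intr=0.0000 cont=0.0000 V=0.0000[hold]; j=6 S=276.2967 intr=0.0000 cont=0.0000 V=0.0000[hold]  S*(6)=90.7248
k=5: j=0 S=81.1636 intr=59.0764 cont=58.7354 V=59.0764[EX]; j=1 S=101.4124 intr=38.8276 cont=39.1805 V=39.1805[hold]; j=2 S=126.7129 intr=13.5271 cont=19.7183 V=19.7183[hold]; j=3 S=158.3255 intr=0.0000 cont=6.3665 V=6.3665[hold]; j=4 S=197.8248 intr=0.0000 cont=0.9562 V=0.9562[hold]; j=5 S=247.1786 intr=0.0000 cont=0.0000 V=0.0000[hold]  S*(5)=81.1636
k=4: j=0 S=90.7248 intr=49.5152 cont=49.3442 V=49.5152[EX]; j=1 S=113.3590 intr=26.8810 cont=29.7057 V=29.7057[hold]; j=2 S=141.6400 intr=0.0000 cont=13.2356 V=13.2356[hold]; j=3 S=176.9766 intr=0.0000 cont=3.7436 V=3.7436[hold]; j=4 S=221.1291 intr=0.0000 cont=0.4931 V=0.4931[hold]  S*(4)=90.7248
k=3: j=0 S=101.4124 intr=38.8276 cont=39.8479 V=39.8479[hold]; j=1 S=126.7129 intr=13.5271 cont=21.6960 V=21.6960[hold]; j=2 S=158.3255 intr=0.0000 cont=8.6289 V=8.6289[hold]; j=3 S=197.8248 intr=0.0000 cont=2.1680 V=2.1680[hold]  S*(3)=-
k=2: j=0 S=113.3590 intr=26.8810 cont=31.0030 V=31.0030[hold]; j=1 S=141.6400 intr=0.0000 cont=15.3458 V=15.3458[hold]; j=2 S=176.9766 intr=0.0000 cont=5.4942 V=5.4942[hold]  S*(2)=-
k=1: j=0 S=126.7129 intr=13.5271 cont=23.3818 V=23.3818[hold]; j=1 S=158.3255 intr=0.0000 cont=10.5606 V=10.5606[hold]  S*(1)=-
k=0: j=0 S=141.6400 intr=0.0000 cont=17.1460 V=17.1460[hold]  S*(0)=-

price = 17.1460
boundary = - - - - 90.7248 81.1636 90.7248 101.4124 113.3590
tree:
17.1460
23.3818 10.5606
31.0030 15.3458 5.4942
39.8479 21.6960 8.6289 2.1680
49.5152 29.7057 13.2356 3.7436 0.4931
59.0764 39.1805 19.7183 6.3665 0.9562 0.0000
67.6301 49.5152 28.3208 10.6137 1.8545 0.0000 0.0000
75.2822 59.0764 38.8276 17.2223 3.5966 0.0000 0.0000 0.0000
82.1280 67.6301 49.5152 26.8810 6.9750 0.0000 0.0000 0.0000 0.0000
88.2522 75.2822 59.0764 38.8276 13.5271 0.0000 0.0000 0.0000 0.0000 0.0000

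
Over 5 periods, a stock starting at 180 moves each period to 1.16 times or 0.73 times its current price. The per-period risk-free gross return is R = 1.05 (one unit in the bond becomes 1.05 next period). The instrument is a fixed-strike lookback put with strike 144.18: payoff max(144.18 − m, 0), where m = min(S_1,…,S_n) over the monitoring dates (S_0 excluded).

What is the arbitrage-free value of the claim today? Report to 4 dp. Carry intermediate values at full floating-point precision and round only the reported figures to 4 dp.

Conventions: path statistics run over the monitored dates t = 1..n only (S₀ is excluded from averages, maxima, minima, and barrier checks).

Risk-neutral up-probability p* = (R−d)/(u−d) = (1.05−0.73)/(1.16−0.73) = 0.7442; the claim prices as the p*-weighted sum of path payoffs discounted by R^5.
Enumerate all 2^5 = 32 price paths (U = up ×1.16, D = down ×0.73); each path with k up-moves has probability p*^k·(1−p*)^(5−k).
DDDDD: m=37.3153, payoff=106.8647, prob=0.001096
UDDDD: m=59.2955, payoff=84.8845, prob=0.003187
DUDDD: m=59.2955, payoff=84.8845, prob=0.003187
UUDDD: m=94.2230, payoff=49.9570, prob=0.009271
DDUDD: m=59.2955, payoff=84.8845, prob=0.003187
UDUDD: m=94.2230, payoff=49.9570, prob=0.009271
DUUDD: m=94.2230, payoff=49.9570, prob=0.009271
UUUDD: m=149.7243, payoff=0.0000, prob=0.026971
DDDUD: m=59.2955, payoff=84.8845, prob=0.003187
UDDUD: m=94.2230, payoff=49.9570, prob=0.009271
DUDUD: m=94.2230, payoff=49.9570, prob=0.009271
UUDUD: m=149.7243, payoff=0.0000, prob=0.026971
DDUUD: m=94.2230, payoff=49.9570, prob=0.009271
UDUUD: m=149.7243, payoff=0.0000, prob=0.026971
DUUUD: m=131.4000, payoff=12.7800, prob=0.026971
UUUUD: m=208.8000, payoff=0.0000, prob=0.078460
DDDDU: m=51.1168, payoff=93.0632, prob=0.003187
UDDDU: m=81.2267, payoff=62.9533, prob=0.009271
DUDDU: m=81.2267, payoff=62.9533, prob=0.009271
UUDDU: m=129.0726, payoff=15.1074, prob=0.026971
DDUDU: m=81.2267, payoff=62.9533, prob=0.009271
UDUDU: m=129.0726, payoff=15.1074, prob=0.026971
DUUDU: m=129.0726, payoff=15.1074, prob=0.026971
UUUDU: m=205.1017, payoff=0.0000, prob=0.078460
DDDUU: m=70.0231, payoff=74.1569, prob=0.009271
UDDUU: m=111.2695, payoff=32.9105, prob=0.026971
DUDUU: m=111.2695, payoff=32.9105, prob=0.026971
UUDUU: m=176.8118, payoff=0.0000, prob=0.078460
DDUUU: m=95.9220, payoff=48.2580, prob=0.026971
UDUUU: m=152.4240, payoff=0.0000, prob=0.078460
DUUUU: m=131.4000, payoff=12.7800, prob=0.078460
UUUUU: m=208.8000, payoff=0.0000, prob=0.228248
Price = Σ prob·payoff / R^5 = 12.359780 / 1.276282 = 9.6842

price = 9.6842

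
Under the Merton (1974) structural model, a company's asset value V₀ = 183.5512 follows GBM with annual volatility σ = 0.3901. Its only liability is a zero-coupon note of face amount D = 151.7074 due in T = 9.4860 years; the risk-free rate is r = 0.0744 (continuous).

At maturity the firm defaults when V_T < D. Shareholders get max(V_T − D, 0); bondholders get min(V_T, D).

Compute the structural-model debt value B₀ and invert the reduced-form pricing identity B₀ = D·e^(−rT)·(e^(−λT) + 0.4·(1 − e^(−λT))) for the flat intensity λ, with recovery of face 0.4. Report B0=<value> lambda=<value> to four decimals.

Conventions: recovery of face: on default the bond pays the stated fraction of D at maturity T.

Equity is a call on the firm's assets struck at D = 151.7074:
d₁ = [ln(V₀/D) + (r + σ²/2)T] / (σ√T)
   = [ln(183.5512/151.7074) + (0.0744 + 0.5·0.3901²)·9.4860] / (0.3901·√9.4860)
   = [0.190540 + 1.427539] / 1.201483 = 1.346735
d₂ = d₁ − σ√T = 1.346735 − 1.201483 = 0.145252
N(d₁) = 0.910967,  N(d₂) = 0.557744,  e^(−rT) = 0.493734
E₀ = V₀·N(d₁) − D·e^(−rT)·N(d₂)
   = 183.5512·0.910967 − 151.7074·0.493734·0.557744 = 125.432356
B₀ = V₀ − E₀ = 183.5512 − 125.432356 = 58.118844
e^(−λT) = (B₀·e^(rT)/D − 0.4)/(1 − 0.4) = (58.1188·2.025382/151.7074 − 0.4)/0.6 = 0.62653305
λ = −ln(0.62653305)/9.4860 = 0.049289

B0=58.1188 lambda=0.0493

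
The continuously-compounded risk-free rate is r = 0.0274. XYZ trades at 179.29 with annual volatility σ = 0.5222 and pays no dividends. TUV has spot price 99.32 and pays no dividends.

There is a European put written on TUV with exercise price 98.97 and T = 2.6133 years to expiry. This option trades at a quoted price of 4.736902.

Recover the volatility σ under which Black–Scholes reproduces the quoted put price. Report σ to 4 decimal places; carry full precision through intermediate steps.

sigma = 0.1268

At σ = 0.1268 the Black–Scholes value reproduces the quote:
σ√T = 0.1268·√2.6133 = 0.204981
d₁ = (ln(S/K) + (r+σ²/2)T) / (σ√T) = (ln(99.32/98.97) + (0.0274+0.1268²/2)·2.6133) / 0.204981 = (0.003530 + 0.092613) / 0.204981 = 0.469035
d₂ = d₁ − σ√T = 0.469035 − 0.204981 = 0.264053
e^{−rT} = 0.930899
N(−d₁) = 0.319522,  N(−d₂) = 0.395869
V = K·e^{−rT}·N(−d₂) − S·N(−d₁) = 36.471873 − 31.734971 = 4.736902 (equal to the quote); since ∂V/∂σ > 0 for all σ, the implied volatility is unique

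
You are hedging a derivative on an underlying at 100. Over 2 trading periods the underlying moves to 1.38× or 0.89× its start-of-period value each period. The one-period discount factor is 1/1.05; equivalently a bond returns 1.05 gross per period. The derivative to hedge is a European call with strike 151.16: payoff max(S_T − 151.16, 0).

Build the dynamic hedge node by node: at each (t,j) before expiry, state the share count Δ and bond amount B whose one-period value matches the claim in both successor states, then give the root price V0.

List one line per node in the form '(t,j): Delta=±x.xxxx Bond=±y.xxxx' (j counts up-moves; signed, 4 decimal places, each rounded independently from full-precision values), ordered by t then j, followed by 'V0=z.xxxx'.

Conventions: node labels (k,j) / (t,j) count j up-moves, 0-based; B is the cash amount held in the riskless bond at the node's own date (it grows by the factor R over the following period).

(0,0): Delta=0.2493 Bond=-21.1305
(1,0): Delta=0.0000 Bond=0.0000
(1,1): Delta=0.5809 Bond=-67.9479
V0=3.7987

Risk-neutral probability p* = (R−d)/(u−d) = (1.05−0.89)/(1.38−0.89) = 0.3265.
Terminal payoffs: V(2,0)=0.0000, V(2,1)=0.0000, V(2,2)=39.2800
Node (1,0) S=89.0000: V=(p*·0.0000+(1−p*)·0.0000)/1.05=0.0000; Δ=(0.0000−0.0000)/(122.8200−79.2100)=0.0000; B=V−Δ·S=0.0000
Node (1,1) S=138.0000: V=(p*·39.2800+(1−p*)·0.0000)/1.05=12.2154; Δ=(39.2800−0.0000)/(190.4400−122.8200)=0.5809; B=V−Δ·S=-67.9479
Node (0,0) S=100.0000: V=(p*·12.2154+(1−p*)·0.0000)/1.05=3.7987; Δ=(12.2154−0.0000)/(138.0000−89.0000)=0.2493; B=V−Δ·S=-21.1305
As a check, the time-0 holding Δ(0,0)·S0 + B(0,0) comes to 3.7987 — exactly V0.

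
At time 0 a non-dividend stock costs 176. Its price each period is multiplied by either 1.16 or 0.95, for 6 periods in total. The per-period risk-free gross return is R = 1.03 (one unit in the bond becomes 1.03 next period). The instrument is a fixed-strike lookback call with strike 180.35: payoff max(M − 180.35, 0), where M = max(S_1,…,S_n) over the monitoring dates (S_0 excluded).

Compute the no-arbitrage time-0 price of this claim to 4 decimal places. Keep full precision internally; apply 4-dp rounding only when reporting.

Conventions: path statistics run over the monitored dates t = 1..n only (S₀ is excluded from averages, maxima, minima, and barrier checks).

No-arbitrage gives p* = (R−d)/(u−d) = 0.3810: enumerate every path, weight its payoff by its p*-probability, and discount by R^6.
Enumerate all 2^6 = 64 price paths (U = up ×1.16, D = down ×0.95); each path with k up-moves has probability p*^k·(1−p*)^(6−k).
DDDDDD: M=167.2000, payoff=0.0000, prob=0.056279
UDDDDD: M=204.1600, payoff=23.8100, prob=0.034633
DUDDDD: M=193.9520, payoff=13.6020, prob=0.034633
UUDDDD: M=236.8256, payoff=56.4756, prob=0.021313
DDUDDD: M=184.2544, payoff=3.9044, prob=0.034633
UDUDDD: M=224.9843, payoff=44.6343, prob=0.021313
DUUDDD: M=224.9843, payoff=44.6343, prob=0.021313
UUUDDD: M=274.7177, payoff=94.3677, prob=0.013115
DDDUDD: M=175.0417, payoff=0.0000, prob=0.034633
UDDUDD: M=213.7351, payoff=33.3851, prob=0.021313
DUDUDD: M=213.7351, payoff=33.3851, prob=0.021313
UUDUDD: M=260.9818, payoff=80.6318, prob=0.013115
DDUUDD: M=213.7351, payoff=33.3851, prob=0.021313
UDUUDD: M=260.9818, payoff=80.6318, prob=0.013115
DUUUDD: M=260.9818, payoff=80.6318, prob=0.013115
UUUUDD: M=318.6725, payoff=138.3225, prob=0.008071
DDDDUD: M=167.2000, payoff=0.0000, prob=0.034633
UDDDUD: M=204.1600, payoff=23.8100, prob=0.021313
DUDDUD: M=203.0483, payoff=22.6983, prob=0.021313
UUDDUD: M=247.9327, payoff=67.5827, prob=0.013115
DDUDUD: M=203.0483, payoff=22.6983, prob=0.021313
UDUDUD: M=247.9327, payoff=67.5827, prob=0.013115
DUUDUD: M=247.9327, payoff=67.5827, prob=0.013115
UUUDUD: M=302.7389, payoff=122.3889, prob=0.008071
DDDUUD: M=203.0483, payoff=22.6983, prob=0.021313
UDDUUD: M=247.9327, payoff=67.5827, prob=0.013115
DUDUUD: M=247.9327, payoff=67.5827, prob=0.013115
UUDUUD: M=302.7389, payoff=122.3889, prob=0.008071
DDUUUD: M=247.9327, payoff=67.5827, prob=0.013115
UDUUUD: M=302.7389, payoff=122.3889, prob=0.008071
DUUUUD: M=302.7389, payoff=122.3889, prob=0.008071
UUUUUD: M=369.6601, payoff=189.3101, prob=0.004967
DDDDDU: M=167.2000, payoff=0.0000, prob=0.034633
UDDDDU: M=204.1600, payoff=23.8100, prob=0.021313
DUDDDU: M=193.9520, payoff=13.6020, prob=0.021313
UUDDDU: M=236.8256, payoff=56.4756, prob=0.013115
DDUDDU: M=192.8959, payoff=12.5459, prob=0.021313
UDUDDU: M=235.5361, payoff=55.1861, prob=0.013115
DUUDDU: M=235.5361, payoff=55.1861, prob=0.013115
UUUDDU: M=287.6020, payoff=107.2520, prob=0.008071
DDDUDU: M=192.8959, payoff=12.5459, prob=0.021313
UDDUDU: M=235.5361, payoff=55.1861, prob=0.013115
DUDUDU: M=235.5361, payoff=55.1861, prob=0.013115
UUDUDU: M=287.6020, payoff=107.2520, prob=0.008071
DDUUDU: M=235.5361, payoff=55.1861, prob=0.013115
UDUUDU: M=287.6020, payoff=107.2520, prob=0.008071
DUUUDU: M=287.6020, payoff=107.2520, prob=0.008071
UUUUDU: M=351.1771, payoff=170.8271, prob=0.004967
DDDDUU: M=192.8959, payoff=12.5459, prob=0.021313
UDDDUU: M=235.5361, payoff=55.1861, prob=0.013115
DUDDUU: M=235.5361, payoff=55.1861, prob=0.013115
UUDDUU: M=287.6020, payoff=107.2520, prob=0.008071
DDUDUU: M=235.5361, payoff=55.1861, prob=0.013115
UDUDUU: M=287.6020, payoff=107.2520, prob=0.008071
DUUDUU: M=287.6020, payoff=107.2520, prob=0.008071
UUUDUU: M=351.1771, payoff=170.8271, prob=0.004967
DDDUUU: M=235.5361, payoff=55.1861, prob=0.013115
UDDUUU: M=287.6020, payoff=107.2520, prob=0.008071
DUDUUU: M=287.6020, payoff=107.2520, prob=0.008071
UUDUUU: M=351.1771, payoff=170.8271, prob=0.004967
DDUUUU: M=287.6020, payoff=107.2520, prob=0.008071
UDUUUU: M=351.1771, payoff=170.8271, prob=0.004967
DUUUUU: M=351.1771, payoff=170.8271, prob=0.004967
UUUUUU: M=428.8058, payoff=248.4558, prob=0.003056
Price = Σ prob·payoff / R^6 = 46.879327 / 1.194052 = 39.2607

price = 39.2607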